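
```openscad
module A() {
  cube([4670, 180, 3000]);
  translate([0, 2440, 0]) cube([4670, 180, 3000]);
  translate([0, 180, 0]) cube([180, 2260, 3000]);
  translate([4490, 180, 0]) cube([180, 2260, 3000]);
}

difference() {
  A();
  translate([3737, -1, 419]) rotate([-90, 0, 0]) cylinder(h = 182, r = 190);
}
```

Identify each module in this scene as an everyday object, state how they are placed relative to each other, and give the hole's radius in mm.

A is a house frame. The house frame has a circular hole through its front wall. The hole's radius is 190 mm.

The subtracted cylinder has r = 190 mm.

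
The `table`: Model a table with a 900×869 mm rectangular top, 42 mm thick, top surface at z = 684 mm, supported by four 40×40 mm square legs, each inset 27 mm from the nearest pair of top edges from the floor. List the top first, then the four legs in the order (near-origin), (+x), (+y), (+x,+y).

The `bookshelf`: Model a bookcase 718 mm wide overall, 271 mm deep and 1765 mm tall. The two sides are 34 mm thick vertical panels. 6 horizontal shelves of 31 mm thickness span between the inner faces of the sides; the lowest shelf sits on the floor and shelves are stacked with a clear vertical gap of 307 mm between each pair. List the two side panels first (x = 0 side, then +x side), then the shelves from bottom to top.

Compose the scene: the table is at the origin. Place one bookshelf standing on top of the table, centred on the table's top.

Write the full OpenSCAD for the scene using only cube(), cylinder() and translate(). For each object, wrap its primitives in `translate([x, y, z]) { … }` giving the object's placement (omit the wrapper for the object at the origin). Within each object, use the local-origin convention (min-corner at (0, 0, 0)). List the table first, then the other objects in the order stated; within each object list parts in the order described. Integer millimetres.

translate([0, 0, 642]) cube([900, 869, 42]);
translate([27, 27, 0]) cube([40, 40, 642]);
translate([833, 27, 0]) cube([40, 40, 642]);
translate([27, 802, 0]) cube([40, 40, 642]);
translate([833, 802, 0]) cube([40, 40, 642]);
translate([91, 299, 684]) {
  cube([34, 271, 1765]);
  translate([684, 0, 0]) cube([34, 271, 1765]);
  translate([34, 0, 0]) cube([650, 271, 31]);
  translate([34, 0, 338]) cube([650, 271, 31]);
  translate([34, 0, 676]) cube([650, 271, 31]);
  translate([34, 0, 1014]) cube([650, 271, 31]);
  translate([34, 0, 1352]) cube([650, 271, 31]);
  translate([34, 0, 1690]) cube([650, 271, 31]);
}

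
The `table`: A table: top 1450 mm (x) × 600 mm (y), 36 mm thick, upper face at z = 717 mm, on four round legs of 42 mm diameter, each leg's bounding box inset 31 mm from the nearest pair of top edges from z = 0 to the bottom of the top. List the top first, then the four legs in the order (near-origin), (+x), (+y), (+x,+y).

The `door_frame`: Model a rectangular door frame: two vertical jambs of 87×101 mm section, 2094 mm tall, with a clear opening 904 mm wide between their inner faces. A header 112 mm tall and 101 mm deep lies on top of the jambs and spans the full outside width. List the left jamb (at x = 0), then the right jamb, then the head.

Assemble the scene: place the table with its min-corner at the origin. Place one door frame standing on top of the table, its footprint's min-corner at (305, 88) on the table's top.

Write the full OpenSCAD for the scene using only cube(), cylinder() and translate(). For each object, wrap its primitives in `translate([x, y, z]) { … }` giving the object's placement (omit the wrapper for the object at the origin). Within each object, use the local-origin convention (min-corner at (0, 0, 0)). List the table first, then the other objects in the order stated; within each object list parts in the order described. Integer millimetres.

translate([0, 0, 681]) cube([1450, 600, 36]);
translate([52, 52, 0]) cylinder(h = 681, r = 21);
translate([1398, 52, 0]) cylinder(h = 681, r = 21);
translate([52, 548, 0]) cylinder(h = 681, r = 21);
translate([1398, 548, 0]) cylinder(h = 681, r = 21);
translate([305, 88, 717]) {
  cube([87, 101, 2094]);
  translate([991, 0, 0]) cube([87, 101, 2094]);
  translate([0, 0, 2094]) cube([1078, 101, 112]);
}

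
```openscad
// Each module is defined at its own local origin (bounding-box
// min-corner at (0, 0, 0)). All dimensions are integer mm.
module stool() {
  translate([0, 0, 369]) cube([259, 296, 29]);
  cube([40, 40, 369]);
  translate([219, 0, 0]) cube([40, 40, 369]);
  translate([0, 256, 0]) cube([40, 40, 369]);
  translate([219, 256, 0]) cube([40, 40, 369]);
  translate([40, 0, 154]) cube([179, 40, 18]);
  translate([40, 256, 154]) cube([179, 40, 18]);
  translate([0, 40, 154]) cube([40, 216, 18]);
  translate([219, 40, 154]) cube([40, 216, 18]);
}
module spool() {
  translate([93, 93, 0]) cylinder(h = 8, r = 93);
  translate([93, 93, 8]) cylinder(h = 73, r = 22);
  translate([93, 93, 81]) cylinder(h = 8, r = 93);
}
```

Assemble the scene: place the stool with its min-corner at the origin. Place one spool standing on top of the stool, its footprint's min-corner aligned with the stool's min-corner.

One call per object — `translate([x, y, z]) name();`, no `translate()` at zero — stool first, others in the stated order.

stool();
translate([0, 0, 398]) spool();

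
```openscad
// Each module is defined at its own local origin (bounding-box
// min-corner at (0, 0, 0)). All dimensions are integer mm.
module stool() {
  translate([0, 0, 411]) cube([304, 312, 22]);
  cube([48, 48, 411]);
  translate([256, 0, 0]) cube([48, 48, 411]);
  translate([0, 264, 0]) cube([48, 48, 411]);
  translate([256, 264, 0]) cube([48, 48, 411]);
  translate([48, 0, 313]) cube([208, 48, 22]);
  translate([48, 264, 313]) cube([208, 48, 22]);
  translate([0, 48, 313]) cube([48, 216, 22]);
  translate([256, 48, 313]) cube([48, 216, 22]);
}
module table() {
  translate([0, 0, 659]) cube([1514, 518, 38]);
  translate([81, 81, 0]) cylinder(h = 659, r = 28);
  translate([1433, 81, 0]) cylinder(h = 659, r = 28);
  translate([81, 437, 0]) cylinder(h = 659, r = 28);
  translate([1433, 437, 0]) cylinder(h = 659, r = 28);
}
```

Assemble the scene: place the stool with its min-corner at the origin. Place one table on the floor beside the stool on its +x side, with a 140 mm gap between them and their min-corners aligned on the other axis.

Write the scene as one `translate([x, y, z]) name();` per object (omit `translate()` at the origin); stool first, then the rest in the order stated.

stool();
translate([444, 0, 0]) table();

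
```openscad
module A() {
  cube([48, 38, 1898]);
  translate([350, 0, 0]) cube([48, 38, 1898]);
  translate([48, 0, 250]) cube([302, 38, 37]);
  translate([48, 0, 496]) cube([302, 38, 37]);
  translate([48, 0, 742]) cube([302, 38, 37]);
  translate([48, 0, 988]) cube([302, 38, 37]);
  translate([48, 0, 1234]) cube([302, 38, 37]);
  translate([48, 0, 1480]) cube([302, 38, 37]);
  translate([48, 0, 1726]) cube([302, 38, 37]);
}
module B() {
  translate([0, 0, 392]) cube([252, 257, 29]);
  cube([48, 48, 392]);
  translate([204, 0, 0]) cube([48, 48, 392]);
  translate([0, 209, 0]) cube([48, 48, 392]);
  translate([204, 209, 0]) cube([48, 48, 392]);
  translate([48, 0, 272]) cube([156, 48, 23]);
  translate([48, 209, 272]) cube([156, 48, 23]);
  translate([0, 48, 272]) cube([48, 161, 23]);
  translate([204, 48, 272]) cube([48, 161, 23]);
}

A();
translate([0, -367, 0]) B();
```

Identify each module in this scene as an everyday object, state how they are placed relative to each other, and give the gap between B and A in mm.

A is a ladder. B is a stool. The stool is on the floor beside the ladder on its −y side. The gap between the stool and the ladder is 110 mm.

The stool's nearest face is 110 mm from the ladder's −y face.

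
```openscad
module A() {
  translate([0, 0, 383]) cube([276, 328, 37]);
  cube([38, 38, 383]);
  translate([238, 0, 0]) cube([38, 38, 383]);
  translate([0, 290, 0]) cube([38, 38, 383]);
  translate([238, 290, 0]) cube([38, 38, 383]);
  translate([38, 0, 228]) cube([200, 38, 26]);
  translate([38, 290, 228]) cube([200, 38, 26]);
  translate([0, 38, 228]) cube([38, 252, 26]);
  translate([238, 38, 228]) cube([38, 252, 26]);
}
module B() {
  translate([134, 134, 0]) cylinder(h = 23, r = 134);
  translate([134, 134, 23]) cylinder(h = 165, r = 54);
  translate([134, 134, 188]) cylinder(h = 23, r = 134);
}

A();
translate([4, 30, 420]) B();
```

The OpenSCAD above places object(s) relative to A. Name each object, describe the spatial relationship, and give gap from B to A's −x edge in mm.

A is a stool. B is a spool. The spool is on top of the stool, centred. The gap from the spool to the stool's −x edge is 4 mm.

The spool's min-x is at 4; the stool's min-x is 0; gap = 4 mm.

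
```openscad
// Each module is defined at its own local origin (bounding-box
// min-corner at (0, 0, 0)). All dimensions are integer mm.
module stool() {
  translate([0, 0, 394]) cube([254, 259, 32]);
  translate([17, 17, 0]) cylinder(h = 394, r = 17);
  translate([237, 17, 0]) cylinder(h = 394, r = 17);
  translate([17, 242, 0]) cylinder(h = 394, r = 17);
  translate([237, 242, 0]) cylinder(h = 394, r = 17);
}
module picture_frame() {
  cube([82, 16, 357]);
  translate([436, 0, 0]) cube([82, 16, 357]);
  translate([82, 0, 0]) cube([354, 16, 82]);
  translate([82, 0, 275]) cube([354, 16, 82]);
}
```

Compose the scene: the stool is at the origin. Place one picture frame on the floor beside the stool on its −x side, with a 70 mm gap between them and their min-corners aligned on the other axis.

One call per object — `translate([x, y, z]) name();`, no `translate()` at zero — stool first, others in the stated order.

stool();
translate([-588, 0, 0]) picture_frame();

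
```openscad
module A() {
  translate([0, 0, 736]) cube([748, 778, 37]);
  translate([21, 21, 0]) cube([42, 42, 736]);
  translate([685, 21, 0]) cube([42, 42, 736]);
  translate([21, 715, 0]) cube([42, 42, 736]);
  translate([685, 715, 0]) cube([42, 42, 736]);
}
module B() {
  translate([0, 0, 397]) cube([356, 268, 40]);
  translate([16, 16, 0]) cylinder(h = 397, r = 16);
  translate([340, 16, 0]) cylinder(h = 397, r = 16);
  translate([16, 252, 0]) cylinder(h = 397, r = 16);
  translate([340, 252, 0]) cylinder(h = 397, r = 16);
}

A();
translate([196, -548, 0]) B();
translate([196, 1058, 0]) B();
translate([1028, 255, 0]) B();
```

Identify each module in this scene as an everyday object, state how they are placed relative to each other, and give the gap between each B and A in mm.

A is a table. B is a stool. Three stools sit around the table at the −y, +y, +x sides. The gap between each stool and the table is 280 mm.

Each stool's nearest face is 280 mm from the table's bounding box.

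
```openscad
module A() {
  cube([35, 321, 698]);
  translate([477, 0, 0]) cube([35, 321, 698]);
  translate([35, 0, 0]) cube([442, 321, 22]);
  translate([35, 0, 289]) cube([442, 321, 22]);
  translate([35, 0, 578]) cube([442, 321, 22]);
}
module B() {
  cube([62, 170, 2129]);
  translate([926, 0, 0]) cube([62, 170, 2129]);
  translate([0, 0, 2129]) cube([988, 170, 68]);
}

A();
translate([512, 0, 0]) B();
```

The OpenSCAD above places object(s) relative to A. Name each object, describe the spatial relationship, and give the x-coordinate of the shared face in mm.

The bookshelf's +x face and the door frame's −x face are both at x = 512 mm.

A is a bookshelf. B is a door frame. The door frame is against the bookshelf's +x side, with their −y faces flush. The x-coordinate of the shared face is 512 mm.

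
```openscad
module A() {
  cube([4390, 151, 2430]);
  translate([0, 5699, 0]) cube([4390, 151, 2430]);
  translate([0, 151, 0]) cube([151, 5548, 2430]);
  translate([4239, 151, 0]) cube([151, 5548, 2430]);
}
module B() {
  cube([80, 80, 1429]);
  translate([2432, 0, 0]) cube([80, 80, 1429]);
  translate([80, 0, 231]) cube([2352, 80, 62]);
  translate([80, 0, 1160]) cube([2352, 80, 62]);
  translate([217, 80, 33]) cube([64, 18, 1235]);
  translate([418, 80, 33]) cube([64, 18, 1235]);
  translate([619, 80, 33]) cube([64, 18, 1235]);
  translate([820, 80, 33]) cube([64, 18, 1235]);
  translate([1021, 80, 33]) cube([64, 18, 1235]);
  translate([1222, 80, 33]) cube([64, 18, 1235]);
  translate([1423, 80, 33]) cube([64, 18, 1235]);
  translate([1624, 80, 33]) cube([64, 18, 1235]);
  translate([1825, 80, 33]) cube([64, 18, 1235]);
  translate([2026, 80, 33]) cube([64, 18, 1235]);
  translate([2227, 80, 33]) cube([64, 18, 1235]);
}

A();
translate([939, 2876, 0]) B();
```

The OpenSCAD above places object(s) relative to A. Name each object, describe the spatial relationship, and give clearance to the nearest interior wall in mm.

Clearances: x = 788, y = 2725; minimum 788 mm.

A is a house frame. B is a fence section. The fence section sits inside the house frame, centred. The clearance to the nearest interior wall is 788 mm.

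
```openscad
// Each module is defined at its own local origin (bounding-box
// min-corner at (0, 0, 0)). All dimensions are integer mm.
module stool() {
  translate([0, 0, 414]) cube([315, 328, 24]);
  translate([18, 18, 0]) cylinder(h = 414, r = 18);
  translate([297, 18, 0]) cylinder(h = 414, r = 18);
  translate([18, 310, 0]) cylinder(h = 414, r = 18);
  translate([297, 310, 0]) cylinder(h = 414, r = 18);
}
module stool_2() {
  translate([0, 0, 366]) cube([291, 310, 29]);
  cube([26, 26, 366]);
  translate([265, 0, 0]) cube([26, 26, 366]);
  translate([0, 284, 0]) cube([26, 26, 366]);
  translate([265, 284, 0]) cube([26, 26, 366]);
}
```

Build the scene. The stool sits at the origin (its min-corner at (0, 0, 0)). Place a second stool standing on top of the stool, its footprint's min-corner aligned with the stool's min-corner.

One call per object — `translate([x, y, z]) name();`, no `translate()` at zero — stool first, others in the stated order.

stool();
translate([0, 0, 438]) stool_2();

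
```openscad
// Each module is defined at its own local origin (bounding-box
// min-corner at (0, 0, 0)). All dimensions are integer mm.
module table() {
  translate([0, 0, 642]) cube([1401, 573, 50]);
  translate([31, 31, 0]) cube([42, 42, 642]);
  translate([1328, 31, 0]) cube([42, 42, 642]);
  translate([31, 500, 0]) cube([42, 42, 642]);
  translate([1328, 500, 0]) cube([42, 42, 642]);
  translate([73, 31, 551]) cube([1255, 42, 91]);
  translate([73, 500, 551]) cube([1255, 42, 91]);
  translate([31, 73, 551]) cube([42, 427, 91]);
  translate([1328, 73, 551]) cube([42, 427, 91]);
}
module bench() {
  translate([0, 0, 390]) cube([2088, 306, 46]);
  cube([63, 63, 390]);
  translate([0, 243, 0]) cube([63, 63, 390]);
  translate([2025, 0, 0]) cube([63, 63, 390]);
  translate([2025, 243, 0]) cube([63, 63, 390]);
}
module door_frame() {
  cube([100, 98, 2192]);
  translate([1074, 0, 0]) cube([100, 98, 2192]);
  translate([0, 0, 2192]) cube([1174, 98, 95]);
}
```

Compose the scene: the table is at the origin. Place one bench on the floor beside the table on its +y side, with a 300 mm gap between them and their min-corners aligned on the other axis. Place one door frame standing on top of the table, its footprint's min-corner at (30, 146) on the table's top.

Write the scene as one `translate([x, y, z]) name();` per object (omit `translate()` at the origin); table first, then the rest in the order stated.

table();
translate([0, 873, 0]) bench();
translate([30, 146, 692]) door_frame();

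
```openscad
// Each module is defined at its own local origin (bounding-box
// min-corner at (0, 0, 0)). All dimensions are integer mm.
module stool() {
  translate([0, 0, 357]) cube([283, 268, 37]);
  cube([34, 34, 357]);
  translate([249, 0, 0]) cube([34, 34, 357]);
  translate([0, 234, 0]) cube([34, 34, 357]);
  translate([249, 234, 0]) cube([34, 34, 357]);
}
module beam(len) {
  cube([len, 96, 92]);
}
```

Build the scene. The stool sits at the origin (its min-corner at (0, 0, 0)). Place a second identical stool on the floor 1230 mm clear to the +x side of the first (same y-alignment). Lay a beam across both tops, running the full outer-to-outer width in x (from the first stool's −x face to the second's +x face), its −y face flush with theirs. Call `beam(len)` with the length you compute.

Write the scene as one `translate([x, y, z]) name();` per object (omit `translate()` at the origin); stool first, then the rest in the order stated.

stool();
translate([1513, 0, 0]) stool();
translate([0, 0, 394]) beam(1796);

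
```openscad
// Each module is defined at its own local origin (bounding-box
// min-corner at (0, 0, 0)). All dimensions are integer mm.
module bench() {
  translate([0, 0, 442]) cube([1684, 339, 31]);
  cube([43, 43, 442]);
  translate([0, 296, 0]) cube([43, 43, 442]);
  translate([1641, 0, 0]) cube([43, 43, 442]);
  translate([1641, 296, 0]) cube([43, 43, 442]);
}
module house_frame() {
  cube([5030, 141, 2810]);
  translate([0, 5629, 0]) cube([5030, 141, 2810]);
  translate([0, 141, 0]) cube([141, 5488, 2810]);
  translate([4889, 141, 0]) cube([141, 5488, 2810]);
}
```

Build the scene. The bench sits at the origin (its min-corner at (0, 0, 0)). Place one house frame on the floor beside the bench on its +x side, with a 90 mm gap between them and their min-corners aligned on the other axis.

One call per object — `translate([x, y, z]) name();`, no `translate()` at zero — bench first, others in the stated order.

bench();
translate([1774, 0, 0]) house_frame();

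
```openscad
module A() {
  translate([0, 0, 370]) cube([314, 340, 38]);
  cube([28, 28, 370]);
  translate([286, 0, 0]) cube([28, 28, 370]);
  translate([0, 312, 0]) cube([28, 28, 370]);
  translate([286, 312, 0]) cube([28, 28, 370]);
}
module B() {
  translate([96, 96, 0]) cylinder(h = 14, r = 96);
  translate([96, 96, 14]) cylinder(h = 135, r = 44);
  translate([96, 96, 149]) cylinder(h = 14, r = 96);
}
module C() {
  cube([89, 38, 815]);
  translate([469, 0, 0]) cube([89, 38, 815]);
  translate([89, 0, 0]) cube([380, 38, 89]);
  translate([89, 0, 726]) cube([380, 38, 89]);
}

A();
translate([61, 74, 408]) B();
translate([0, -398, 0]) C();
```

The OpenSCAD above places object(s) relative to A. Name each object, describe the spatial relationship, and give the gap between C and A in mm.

A is a stool. B is a spool. C is a picture frame. The spool is on top of the stool, centred. The picture frame is on the floor beside the stool on its −y side. The gap between the picture frame and the stool is 360 mm.

The picture frame's nearest face is 360 mm from the stool's −y face.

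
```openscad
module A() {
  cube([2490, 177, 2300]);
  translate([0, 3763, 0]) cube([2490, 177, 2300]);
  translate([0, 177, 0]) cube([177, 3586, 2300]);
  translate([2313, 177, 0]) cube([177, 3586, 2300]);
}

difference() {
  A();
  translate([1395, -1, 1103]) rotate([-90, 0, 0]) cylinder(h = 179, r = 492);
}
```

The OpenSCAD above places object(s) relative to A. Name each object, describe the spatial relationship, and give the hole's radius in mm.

The subtracted cylinder has r = 492 mm.

A is a house frame. The house frame has a circular hole through its front wall. The hole's radius is 492 mm.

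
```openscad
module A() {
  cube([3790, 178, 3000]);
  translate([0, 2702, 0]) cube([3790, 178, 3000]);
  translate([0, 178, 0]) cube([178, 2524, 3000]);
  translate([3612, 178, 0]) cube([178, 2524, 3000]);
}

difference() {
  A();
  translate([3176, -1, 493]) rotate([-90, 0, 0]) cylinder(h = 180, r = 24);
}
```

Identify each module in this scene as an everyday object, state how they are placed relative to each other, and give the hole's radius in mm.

The subtracted cylinder has r = 24 mm.

A is a house frame. The house frame has a circular hole through its front wall. The hole's radius is 24 mm.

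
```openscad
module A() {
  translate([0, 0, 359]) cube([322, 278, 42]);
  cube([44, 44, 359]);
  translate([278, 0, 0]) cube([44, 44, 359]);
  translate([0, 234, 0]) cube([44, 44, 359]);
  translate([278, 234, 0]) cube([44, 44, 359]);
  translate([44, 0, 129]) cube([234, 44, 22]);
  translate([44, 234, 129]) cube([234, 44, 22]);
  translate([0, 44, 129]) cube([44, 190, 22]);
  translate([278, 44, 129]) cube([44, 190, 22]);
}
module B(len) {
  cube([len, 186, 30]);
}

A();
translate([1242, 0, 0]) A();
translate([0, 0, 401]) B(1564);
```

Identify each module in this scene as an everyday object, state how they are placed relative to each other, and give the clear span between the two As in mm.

A is a stool. B is a beam. A beam spans the tops of two stools. The clear span between the two stools is 920 mm.

Second stool starts at x = 1242; first ends at x = 322; clear span = 1242 − 322 = 920 mm.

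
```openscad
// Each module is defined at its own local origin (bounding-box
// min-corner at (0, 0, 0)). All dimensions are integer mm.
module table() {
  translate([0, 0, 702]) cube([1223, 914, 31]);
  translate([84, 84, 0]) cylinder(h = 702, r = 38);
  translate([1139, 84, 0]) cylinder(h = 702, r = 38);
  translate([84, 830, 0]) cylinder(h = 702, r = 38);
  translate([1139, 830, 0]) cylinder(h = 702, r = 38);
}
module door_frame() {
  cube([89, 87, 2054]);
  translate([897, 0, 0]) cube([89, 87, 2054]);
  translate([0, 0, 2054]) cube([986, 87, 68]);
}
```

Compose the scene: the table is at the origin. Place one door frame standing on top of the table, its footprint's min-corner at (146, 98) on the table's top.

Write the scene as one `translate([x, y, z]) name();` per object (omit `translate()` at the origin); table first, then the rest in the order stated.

table();
translate([146, 98, 733]) door_frame();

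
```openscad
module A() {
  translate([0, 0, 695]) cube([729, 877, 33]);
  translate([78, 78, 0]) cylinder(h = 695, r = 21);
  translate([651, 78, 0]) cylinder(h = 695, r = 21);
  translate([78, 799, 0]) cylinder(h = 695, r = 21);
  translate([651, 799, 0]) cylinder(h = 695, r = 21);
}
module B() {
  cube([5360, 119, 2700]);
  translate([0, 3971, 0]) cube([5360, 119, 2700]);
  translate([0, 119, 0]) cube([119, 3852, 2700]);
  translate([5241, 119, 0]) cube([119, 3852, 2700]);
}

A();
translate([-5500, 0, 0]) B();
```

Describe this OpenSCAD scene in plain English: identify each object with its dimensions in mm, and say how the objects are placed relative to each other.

A is a table: top 729 mm (x) × 877 mm (y), 33 mm thick, upper face at z = 728 mm, on four round legs of 42 mm diameter, each leg's bounding box inset 57 mm from the nearest pair of top edges, running from z = 0 to the bottom of the top.

B is a box-shaped house frame (walls only): outside footprint 5360×4090 mm, wall height 2700 mm, wall thickness 119 mm. The two y-facing walls run the full x-width; the two x-facing walls fit between the inner faces of the y-facing walls.

The house frame is on the floor beside the table on its −x side.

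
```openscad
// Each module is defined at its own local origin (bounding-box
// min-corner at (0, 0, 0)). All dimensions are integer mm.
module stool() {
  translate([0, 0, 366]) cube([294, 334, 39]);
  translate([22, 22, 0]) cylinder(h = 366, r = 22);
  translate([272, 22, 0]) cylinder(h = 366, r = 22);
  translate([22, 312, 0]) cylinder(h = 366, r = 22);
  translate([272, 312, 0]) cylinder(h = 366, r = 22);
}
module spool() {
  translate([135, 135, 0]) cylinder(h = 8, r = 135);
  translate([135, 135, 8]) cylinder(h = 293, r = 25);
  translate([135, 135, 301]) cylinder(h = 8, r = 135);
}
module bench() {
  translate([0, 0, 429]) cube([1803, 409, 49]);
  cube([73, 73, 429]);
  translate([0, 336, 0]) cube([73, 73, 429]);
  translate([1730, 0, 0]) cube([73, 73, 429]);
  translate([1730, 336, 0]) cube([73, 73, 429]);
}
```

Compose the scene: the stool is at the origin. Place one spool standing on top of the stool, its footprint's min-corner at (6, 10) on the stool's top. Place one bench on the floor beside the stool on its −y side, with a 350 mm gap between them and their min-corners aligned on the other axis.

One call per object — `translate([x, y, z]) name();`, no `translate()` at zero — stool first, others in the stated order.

stool();
translate([6, 10, 405]) spool();
translate([0, -759, 0]) bench();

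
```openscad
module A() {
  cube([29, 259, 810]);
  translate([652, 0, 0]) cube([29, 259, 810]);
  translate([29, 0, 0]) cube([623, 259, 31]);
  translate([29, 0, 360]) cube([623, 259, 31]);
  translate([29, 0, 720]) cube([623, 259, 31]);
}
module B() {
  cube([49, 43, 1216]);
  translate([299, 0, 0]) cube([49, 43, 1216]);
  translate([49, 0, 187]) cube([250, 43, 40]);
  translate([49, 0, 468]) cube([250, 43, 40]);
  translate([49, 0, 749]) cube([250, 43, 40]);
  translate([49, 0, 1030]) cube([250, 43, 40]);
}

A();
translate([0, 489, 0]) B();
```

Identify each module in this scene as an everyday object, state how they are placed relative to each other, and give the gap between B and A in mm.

The ladder's nearest face is 230 mm from the bookshelf's +y face.

A is a bookshelf. B is a ladder. The ladder is on the floor beside the bookshelf on its +y side. The gap between the ladder and the bookshelf is 230 mm.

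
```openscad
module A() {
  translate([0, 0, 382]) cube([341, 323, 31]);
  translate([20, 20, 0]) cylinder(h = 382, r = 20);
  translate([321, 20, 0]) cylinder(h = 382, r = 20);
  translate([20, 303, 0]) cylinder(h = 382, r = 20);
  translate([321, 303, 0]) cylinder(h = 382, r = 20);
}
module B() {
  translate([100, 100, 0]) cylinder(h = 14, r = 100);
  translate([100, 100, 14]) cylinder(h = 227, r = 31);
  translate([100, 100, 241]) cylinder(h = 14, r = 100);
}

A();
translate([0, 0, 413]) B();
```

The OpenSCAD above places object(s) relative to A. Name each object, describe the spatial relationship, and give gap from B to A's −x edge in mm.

A is a stool. B is a spool. The spool is on top of the stool. The gap from the spool to the stool's −x edge is 0 mm.

The spool's min-x is at 0; the stool's min-x is 0; gap = 0 mm.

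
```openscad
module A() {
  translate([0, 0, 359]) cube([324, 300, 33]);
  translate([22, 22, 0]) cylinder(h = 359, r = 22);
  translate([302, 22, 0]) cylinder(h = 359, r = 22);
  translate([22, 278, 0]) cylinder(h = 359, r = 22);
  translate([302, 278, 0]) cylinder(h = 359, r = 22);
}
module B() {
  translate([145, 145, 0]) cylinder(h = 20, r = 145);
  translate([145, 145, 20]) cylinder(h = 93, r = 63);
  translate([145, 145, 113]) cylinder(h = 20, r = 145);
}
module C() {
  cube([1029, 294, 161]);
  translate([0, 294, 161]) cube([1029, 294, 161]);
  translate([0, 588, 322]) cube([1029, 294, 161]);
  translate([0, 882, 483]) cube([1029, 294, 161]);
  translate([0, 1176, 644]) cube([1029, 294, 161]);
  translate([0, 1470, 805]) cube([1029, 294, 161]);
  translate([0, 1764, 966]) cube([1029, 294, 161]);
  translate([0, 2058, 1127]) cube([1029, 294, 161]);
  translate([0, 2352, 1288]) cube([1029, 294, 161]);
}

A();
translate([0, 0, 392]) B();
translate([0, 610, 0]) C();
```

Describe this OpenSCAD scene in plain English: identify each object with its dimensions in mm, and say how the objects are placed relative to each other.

A is a four-legged stool. The seat is 324×300 mm, 33 mm thick, top at z = 392 mm. It stands on four round legs, each 44 mm in diameter, from z = 0 to the seat underside, each leg's axis is inset half a diameter from the nearest pair of seat edges (so the leg's bounding box is flush with the corner).

B is a spool: two coaxial disc flanges of radius 145 mm and thickness 20 mm, joined by a core cylinder of radius 63 mm and height 93 mm. The lower flange rests on z = 0 and the three cylinders share a vertical axis.

C is a straight staircase of 9 solid steps. Each step is 1029 mm wide (x), 294 mm deep (y, the going) and 161 mm tall (the rise). The first step rests on the floor; each subsequent step sits one going further in +y and one rise higher in +z, directly behind and above the previous step with no overlap.

The spool is on top of the stool. The staircase is on the floor beside the stool on its +y side.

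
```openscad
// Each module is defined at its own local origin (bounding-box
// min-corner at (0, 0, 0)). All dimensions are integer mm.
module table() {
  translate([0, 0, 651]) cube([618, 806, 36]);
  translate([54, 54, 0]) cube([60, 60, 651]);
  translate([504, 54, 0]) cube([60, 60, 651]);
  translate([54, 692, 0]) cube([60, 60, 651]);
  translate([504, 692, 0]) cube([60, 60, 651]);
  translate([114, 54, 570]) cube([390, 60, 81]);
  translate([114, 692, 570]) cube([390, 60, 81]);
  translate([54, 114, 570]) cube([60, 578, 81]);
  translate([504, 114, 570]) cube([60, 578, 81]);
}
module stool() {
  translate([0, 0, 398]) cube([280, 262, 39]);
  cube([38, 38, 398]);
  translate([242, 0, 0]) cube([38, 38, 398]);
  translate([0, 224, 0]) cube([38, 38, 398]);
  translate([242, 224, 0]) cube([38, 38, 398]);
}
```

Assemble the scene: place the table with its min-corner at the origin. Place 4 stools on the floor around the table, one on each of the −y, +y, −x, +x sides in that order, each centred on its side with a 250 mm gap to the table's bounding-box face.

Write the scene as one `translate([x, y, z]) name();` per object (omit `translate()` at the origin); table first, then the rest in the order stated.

table();
translate([169, -512, 0]) stool();
translate([169, 1056, 0]) stool();
translate([-530, 272, 0]) stool();
translate([868, 272, 0]) stool();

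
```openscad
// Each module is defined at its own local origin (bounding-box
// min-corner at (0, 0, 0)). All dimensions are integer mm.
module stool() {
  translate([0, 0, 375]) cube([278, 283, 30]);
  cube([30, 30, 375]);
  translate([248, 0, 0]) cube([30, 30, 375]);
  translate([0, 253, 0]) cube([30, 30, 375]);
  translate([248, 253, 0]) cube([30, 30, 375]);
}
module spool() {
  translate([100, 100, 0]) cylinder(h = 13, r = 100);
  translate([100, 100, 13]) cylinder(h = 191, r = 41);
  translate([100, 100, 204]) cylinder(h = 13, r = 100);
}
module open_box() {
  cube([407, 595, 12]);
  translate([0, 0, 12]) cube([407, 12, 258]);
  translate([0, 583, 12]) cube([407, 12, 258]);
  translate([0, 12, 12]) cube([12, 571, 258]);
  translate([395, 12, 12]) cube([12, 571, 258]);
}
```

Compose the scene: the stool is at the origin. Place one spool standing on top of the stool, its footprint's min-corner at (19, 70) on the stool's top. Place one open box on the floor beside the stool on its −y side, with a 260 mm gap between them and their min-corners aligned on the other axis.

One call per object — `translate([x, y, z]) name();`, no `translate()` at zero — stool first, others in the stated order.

stool();
translate([19, 70, 405]) spool();
translate([0, -855, 0]) open_box();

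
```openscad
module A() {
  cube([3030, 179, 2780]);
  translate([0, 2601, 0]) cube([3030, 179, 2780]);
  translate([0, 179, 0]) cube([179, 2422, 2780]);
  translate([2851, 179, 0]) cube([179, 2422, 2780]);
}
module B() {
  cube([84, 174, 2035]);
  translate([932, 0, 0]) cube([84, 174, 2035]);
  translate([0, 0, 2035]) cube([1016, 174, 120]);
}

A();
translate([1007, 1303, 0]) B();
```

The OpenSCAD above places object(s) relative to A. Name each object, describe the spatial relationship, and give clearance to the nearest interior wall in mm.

A is a house frame. B is a door frame. The door frame sits inside the house frame, centred. The clearance to the nearest interior wall is 828 mm.

Clearances: x = 828, y = 1124; minimum 828 mm.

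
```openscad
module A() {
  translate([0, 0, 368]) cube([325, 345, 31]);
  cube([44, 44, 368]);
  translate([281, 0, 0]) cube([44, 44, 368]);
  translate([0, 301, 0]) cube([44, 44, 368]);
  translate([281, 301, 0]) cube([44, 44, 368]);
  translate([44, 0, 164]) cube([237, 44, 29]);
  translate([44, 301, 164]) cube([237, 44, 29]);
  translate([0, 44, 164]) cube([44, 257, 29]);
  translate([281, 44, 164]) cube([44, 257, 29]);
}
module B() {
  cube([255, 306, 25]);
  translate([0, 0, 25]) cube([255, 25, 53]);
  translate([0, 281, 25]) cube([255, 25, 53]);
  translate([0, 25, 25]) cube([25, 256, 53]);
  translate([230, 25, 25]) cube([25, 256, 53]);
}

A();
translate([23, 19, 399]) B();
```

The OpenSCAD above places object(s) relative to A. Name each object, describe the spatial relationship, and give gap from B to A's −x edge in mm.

The open box's min-x is at 23; the stool's min-x is 0; gap = 23 mm.

A is a stool. B is an open box. The open box is on top of the stool. The gap from the open box to the stool's −x edge is 23 mm.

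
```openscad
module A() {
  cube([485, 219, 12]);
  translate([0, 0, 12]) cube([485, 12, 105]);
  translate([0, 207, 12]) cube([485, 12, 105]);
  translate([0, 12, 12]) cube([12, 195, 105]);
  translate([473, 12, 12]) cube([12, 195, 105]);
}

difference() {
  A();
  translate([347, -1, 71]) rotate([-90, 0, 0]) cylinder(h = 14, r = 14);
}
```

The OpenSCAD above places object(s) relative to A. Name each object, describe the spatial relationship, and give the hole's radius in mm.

A is an open box. The open box has a circular hole through its front wall. The hole's radius is 14 mm.

The subtracted cylinder has r = 14 mm.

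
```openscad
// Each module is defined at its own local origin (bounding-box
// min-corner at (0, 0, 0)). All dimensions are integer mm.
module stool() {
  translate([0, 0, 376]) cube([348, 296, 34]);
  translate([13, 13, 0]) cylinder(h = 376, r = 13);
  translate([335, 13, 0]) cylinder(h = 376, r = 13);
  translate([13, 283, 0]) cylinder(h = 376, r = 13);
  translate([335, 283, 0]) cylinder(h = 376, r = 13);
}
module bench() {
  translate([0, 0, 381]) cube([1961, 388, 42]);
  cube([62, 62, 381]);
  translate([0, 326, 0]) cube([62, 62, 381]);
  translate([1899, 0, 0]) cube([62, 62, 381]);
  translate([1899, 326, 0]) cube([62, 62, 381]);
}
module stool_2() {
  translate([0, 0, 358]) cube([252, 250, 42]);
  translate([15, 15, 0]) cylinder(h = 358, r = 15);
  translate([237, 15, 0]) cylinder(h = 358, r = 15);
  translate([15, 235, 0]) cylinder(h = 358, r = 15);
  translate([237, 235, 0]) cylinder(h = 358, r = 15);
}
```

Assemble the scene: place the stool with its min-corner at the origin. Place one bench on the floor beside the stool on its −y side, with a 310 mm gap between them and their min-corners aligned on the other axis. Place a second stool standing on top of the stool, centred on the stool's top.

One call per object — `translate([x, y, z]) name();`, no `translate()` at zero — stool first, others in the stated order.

stool();
translate([0, -698, 0]) bench();
translate([48, 23, 410]) stool_2();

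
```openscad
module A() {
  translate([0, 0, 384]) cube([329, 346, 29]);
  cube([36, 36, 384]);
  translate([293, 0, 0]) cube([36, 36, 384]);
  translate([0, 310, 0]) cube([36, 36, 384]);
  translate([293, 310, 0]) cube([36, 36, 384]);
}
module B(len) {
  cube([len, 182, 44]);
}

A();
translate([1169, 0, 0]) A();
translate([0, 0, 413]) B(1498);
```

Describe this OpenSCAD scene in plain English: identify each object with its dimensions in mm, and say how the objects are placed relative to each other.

A is a four-legged stool. The seat is a 329×346×29 mm slab whose top surface is at z = 413 mm; four square legs, each 36×36 mm in cross-section, run from the floor (z = 0) to the underside of the seat, each flush with a corner of the seat.

B is a rectangular beam 1498 mm long (x), 182 mm deep (y), 44 mm thick (z).

The beam spans the tops of two stools placed 840 mm apart, resting at z = 413 mm.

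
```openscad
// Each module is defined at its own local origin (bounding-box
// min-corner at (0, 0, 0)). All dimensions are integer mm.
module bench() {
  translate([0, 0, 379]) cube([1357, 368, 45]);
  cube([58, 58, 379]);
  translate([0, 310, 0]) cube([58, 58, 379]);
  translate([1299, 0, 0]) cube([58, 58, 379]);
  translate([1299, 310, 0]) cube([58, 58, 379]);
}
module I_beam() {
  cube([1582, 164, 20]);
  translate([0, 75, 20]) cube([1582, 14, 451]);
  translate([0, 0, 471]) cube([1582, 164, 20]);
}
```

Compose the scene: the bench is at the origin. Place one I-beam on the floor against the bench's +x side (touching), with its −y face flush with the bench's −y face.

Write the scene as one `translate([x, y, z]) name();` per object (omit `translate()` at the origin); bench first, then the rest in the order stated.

bench();
translate([1357, 0, 0]) I_beam();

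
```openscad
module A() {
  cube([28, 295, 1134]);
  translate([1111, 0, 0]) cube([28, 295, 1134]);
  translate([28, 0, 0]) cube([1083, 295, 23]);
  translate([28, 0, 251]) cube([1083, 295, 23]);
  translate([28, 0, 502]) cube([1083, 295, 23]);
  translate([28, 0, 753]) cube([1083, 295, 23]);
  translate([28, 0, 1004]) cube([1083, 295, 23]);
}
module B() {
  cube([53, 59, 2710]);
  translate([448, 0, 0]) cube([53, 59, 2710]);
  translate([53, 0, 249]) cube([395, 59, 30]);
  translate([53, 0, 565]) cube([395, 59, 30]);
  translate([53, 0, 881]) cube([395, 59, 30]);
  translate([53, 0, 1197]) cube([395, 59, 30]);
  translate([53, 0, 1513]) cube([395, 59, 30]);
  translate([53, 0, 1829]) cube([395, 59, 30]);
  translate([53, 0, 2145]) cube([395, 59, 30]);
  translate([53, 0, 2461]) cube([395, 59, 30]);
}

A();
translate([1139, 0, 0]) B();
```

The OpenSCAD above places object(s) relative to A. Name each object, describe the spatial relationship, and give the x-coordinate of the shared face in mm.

A is a bookshelf. B is a ladder. The ladder is against the bookshelf's +x side, with their −y faces flush. The x-coordinate of the shared face is 1139 mm.

The bookshelf's +x face and the ladder's −x face are both at x = 1139 mm.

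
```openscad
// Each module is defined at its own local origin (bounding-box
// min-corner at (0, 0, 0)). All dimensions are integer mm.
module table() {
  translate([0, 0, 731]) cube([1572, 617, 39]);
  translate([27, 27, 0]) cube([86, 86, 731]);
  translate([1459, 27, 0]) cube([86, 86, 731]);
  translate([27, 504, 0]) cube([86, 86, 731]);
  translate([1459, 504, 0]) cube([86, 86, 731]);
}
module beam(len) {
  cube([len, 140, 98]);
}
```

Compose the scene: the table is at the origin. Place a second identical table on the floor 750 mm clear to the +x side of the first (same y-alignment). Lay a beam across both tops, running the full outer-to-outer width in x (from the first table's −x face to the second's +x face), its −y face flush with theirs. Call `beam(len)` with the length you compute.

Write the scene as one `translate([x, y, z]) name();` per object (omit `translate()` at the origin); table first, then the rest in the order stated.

table();
translate([2322, 0, 0]) table();
translate([0, 0, 770]) beam(3894);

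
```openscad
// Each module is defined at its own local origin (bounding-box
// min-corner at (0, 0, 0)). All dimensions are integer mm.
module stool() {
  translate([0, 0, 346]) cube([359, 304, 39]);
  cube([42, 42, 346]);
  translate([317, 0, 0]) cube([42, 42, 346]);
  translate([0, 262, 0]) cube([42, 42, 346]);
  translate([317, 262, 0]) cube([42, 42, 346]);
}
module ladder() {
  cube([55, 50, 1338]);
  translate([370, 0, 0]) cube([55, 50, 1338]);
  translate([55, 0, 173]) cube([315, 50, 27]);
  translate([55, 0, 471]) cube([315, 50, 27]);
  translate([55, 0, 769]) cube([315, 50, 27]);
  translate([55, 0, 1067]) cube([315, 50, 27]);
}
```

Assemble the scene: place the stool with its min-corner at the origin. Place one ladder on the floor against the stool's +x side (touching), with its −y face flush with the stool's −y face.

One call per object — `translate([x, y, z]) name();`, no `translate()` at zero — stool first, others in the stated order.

stool();
translate([359, 0, 0]) ladder();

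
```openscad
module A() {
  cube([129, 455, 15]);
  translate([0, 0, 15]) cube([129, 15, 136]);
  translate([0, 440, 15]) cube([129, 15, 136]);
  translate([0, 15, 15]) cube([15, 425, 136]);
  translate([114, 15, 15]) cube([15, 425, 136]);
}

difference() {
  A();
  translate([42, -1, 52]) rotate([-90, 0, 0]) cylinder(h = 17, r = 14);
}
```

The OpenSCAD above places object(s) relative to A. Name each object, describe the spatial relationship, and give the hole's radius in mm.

A is an open box. The open box has a circular hole through its front wall. The hole's radius is 14 mm.

The subtracted cylinder has r = 14 mm.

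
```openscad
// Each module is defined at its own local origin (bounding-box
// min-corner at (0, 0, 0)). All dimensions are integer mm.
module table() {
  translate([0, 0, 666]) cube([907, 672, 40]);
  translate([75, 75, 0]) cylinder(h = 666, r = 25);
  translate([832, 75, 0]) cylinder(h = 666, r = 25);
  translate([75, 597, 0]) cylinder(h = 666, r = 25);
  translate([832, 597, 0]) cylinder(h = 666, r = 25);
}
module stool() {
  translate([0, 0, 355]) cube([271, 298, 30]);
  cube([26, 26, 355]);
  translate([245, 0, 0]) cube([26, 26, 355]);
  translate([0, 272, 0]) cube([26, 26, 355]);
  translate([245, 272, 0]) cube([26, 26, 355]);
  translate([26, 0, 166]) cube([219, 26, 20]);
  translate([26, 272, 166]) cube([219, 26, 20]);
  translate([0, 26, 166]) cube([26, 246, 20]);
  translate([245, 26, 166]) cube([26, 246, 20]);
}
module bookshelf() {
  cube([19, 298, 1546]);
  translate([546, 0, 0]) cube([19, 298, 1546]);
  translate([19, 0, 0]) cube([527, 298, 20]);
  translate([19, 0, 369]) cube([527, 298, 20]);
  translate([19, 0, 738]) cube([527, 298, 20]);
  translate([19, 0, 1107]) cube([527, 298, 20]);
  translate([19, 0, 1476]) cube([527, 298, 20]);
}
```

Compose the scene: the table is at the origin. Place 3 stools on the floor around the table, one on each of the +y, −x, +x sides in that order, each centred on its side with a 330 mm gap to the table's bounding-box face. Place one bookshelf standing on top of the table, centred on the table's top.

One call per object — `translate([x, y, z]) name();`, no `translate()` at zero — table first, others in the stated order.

table();
translate([318, 1002, 0]) stool();
translate([-601, 187, 0]) stool();
translate([1237, 187, 0]) stool();
translate([171, 187, 706]) bookshelf();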